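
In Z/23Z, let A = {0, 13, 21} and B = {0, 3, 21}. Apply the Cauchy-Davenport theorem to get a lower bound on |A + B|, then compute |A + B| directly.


Cauchy-Davenport: |A + B| ≥ min(p, |A| + |B| - 1) for A, B nonempty in Z/pZ.
|A| = 3, |B| = 3, p = 23.
CD lower bound = min(23, 3 + 3 - 1) = min(23, 5) = 5.
Compute A + B mod 23 directly:
a = 0: 0+0=0, 0+3=3, 0+21=21
a = 13: 13+0=13, 13+3=16, 13+21=11
a = 21: 21+0=21, 21+3=1, 21+21=19
A + B = {0, 1, 3, 11, 13, 16, 19, 21}, so |A + B| = 8.
Verify: 8 ≥ 5? Yes ✓.

CD lower bound = 5, actual |A + B| = 8.


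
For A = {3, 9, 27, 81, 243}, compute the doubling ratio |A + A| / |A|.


|A| = 5.
Compute A + A by enumerating all 25 pairs.
A + A = {6, 12, 18, 30, 36, 54, 84, 90, 108, 162, 246, 252, 270, 324, 486}, so |A + A| = 15.
K = |A + A| / |A| = 15/5 = 3/1 ≈ 3.0000.
Reference: AP of size 5 gives K = 9/5 ≈ 1.8000; a fully generic set of size 5 gives K ≈ 3.0000.

|A| = 5, |A + A| = 15, K = 15/5 = 3/1.


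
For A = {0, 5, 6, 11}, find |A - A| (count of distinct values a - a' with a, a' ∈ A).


A - A = {a - a' : a, a' ∈ A}; |A| = 4.
Bounds: 2|A|-1 ≤ |A - A| ≤ |A|² - |A| + 1, i.e. 7 ≤ |A - A| ≤ 13.
Note: 0 ∈ A - A always (from a - a). The set is symmetric: if d ∈ A - A then -d ∈ A - A.
Enumerate nonzero differences d = a - a' with a > a' (then include -d):
Positive differences: {1, 5, 6, 11}
Full difference set: {0} ∪ (positive diffs) ∪ (negative diffs).
|A - A| = 1 + 2·4 = 9 (matches direct enumeration: 9).

|A - A| = 9


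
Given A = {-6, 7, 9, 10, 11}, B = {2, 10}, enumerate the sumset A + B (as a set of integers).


A + B = {a + b : a ∈ A, b ∈ B}.
Enumerate all |A|·|B| = 5·2 = 10 pairs (a, b) and collect distinct sums.
a = -6: -6+2=-4, -6+10=4
a = 7: 7+2=9, 7+10=17
a = 9: 9+2=11, 9+10=19
a = 10: 10+2=12, 10+10=20
a = 11: 11+2=13, 11+10=21
Collecting distinct sums: A + B = {-4, 4, 9, 11, 12, 13, 17, 19, 20, 21}
|A + B| = 10

A + B = {-4, 4, 9, 11, 12, 13, 17, 19, 20, 21}


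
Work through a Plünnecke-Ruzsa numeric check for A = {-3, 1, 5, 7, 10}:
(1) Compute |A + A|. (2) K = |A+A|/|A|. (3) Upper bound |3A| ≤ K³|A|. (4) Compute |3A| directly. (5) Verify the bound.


|A| = 5.
Step 1: Compute A + A by enumerating all 25 pairs.
A + A = {-6, -2, 2, 4, 6, 7, 8, 10, 11, 12, 14, 15, 17, 20}, so |A + A| = 14.
Step 2: Doubling constant K = |A + A|/|A| = 14/5 = 14/5 ≈ 2.8000.
Step 3: Plünnecke-Ruzsa gives |3A| ≤ K³·|A| = (2.8000)³ · 5 ≈ 109.7600.
Step 4: Compute 3A = A + A + A directly by enumerating all triples (a,b,c) ∈ A³; |3A| = 26.
Step 5: Check 26 ≤ 109.7600? Yes ✓.

K = 14/5, Plünnecke-Ruzsa bound K³|A| ≈ 109.7600, |3A| = 26, inequality holds.


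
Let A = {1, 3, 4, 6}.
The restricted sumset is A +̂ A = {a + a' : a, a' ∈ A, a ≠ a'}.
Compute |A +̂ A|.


Restricted sumset: A +̂ A = {a + a' : a ∈ A, a' ∈ A, a ≠ a'}.
Equivalently, take A + A and drop any sum 2a that is achievable ONLY as a + a for a ∈ A (i.e. sums representable only with equal summands).
Enumerate pairs (a, a') with a < a' (symmetric, so each unordered pair gives one sum; this covers all a ≠ a'):
  1 + 3 = 4
  1 + 4 = 5
  1 + 6 = 7
  3 + 4 = 7
  3 + 6 = 9
  4 + 6 = 10
Collected distinct sums: {4, 5, 7, 9, 10}
|A +̂ A| = 5
(Reference bound: |A +̂ A| ≥ 2|A| - 3 for |A| ≥ 2, with |A| = 4 giving ≥ 5.)

|A +̂ A| = 5


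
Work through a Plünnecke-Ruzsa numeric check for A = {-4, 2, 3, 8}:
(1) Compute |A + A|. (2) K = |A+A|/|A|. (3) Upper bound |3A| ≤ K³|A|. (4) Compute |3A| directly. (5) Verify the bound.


|A| = 4.
Step 1: Compute A + A by enumerating all 16 pairs.
A + A = {-8, -2, -1, 4, 5, 6, 10, 11, 16}, so |A + A| = 9.
Step 2: Doubling constant K = |A + A|/|A| = 9/4 = 9/4 ≈ 2.2500.
Step 3: Plünnecke-Ruzsa gives |3A| ≤ K³·|A| = (2.2500)³ · 4 ≈ 45.5625.
Step 4: Compute 3A = A + A + A directly by enumerating all triples (a,b,c) ∈ A³; |3A| = 16.
Step 5: Check 16 ≤ 45.5625? Yes ✓.

K = 9/4, Plünnecke-Ruzsa bound K³|A| ≈ 45.5625, |3A| = 16, inequality holds.


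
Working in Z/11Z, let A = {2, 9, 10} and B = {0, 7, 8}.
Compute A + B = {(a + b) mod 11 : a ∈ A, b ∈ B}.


Work in Z/11Z: reduce every sum a + b modulo 11.
Enumerate all 9 pairs:
a = 2: 2+0=2, 2+7=9, 2+8=10
a = 9: 9+0=9, 9+7=5, 9+8=6
a = 10: 10+0=10, 10+7=6, 10+8=7
Distinct residues collected: {2, 5, 6, 7, 9, 10}
|A + B| = 6 (out of 11 total residues).

A + B = {2, 5, 6, 7, 9, 10}


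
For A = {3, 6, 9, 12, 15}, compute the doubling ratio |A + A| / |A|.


|A| = 5.
Compute A + A by enumerating all 25 pairs.
A + A = {6, 9, 12, 15, 18, 21, 24, 27, 30}, so |A + A| = 9.
K = |A + A| / |A| = 9/5 (already in lowest terms) ≈ 1.8000.
Reference: AP of size 5 gives K = 9/5 ≈ 1.8000; a fully generic set of size 5 gives K ≈ 3.0000.

|A| = 5, |A + A| = 9, K = 9/5.


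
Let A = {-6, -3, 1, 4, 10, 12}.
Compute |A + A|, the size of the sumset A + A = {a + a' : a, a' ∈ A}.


A + A = {a + a' : a, a' ∈ A}; |A| = 6.
General bounds: 2|A| - 1 ≤ |A + A| ≤ |A|(|A|+1)/2, i.e. 11 ≤ |A + A| ≤ 21.
Lower bound 2|A|-1 is attained iff A is an arithmetic progression.
Enumerate sums a + a' for a ≤ a' (symmetric, so this suffices):
a = -6: -6+-6=-12, -6+-3=-9, -6+1=-5, -6+4=-2, -6+10=4, -6+12=6
a = -3: -3+-3=-6, -3+1=-2, -3+4=1, -3+10=7, -3+12=9
a = 1: 1+1=2, 1+4=5, 1+10=11, 1+12=13
a = 4: 4+4=8, 4+10=14, 4+12=16
a = 10: 10+10=20, 10+12=22
a = 12: 12+12=24
Distinct sums: {-12, -9, -6, -5, -2, 1, 2, 4, 5, 6, 7, 8, 9, 11, 13, 14, 16, 20, 22, 24}
|A + A| = 20

|A + A| = 20


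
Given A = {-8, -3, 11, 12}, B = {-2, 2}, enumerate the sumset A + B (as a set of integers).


A + B = {a + b : a ∈ A, b ∈ B}.
Enumerate all |A|·|B| = 4·2 = 8 pairs (a, b) and collect distinct sums.
a = -8: -8+-2=-10, -8+2=-6
a = -3: -3+-2=-5, -3+2=-1
a = 11: 11+-2=9, 11+2=13
a = 12: 12+-2=10, 12+2=14
Collecting distinct sums: A + B = {-10, -6, -5, -1, 9, 10, 13, 14}
|A + B| = 8

A + B = {-10, -6, -5, -1, 9, 10, 13, 14}


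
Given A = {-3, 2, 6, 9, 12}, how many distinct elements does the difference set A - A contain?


A - A = {a - a' : a, a' ∈ A}; |A| = 5.
Bounds: 2|A|-1 ≤ |A - A| ≤ |A|² - |A| + 1, i.e. 9 ≤ |A - A| ≤ 21.
Note: 0 ∈ A - A always (from a - a). The set is symmetric: if d ∈ A - A then -d ∈ A - A.
Enumerate nonzero differences d = a - a' with a > a' (then include -d):
Positive differences: {3, 4, 5, 6, 7, 9, 10, 12, 15}
Full difference set: {0} ∪ (positive diffs) ∪ (negative diffs).
|A - A| = 1 + 2·9 = 19 (matches direct enumeration: 19).

|A - A| = 19


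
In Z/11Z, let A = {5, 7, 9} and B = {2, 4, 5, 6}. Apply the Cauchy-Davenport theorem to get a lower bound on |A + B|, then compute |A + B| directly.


Cauchy-Davenport: |A + B| ≥ min(p, |A| + |B| - 1) for A, B nonempty in Z/pZ.
|A| = 3, |B| = 4, p = 11.
CD lower bound = min(11, 3 + 4 - 1) = min(11, 6) = 6.
Compute A + B mod 11 directly:
a = 5: 5+2=7, 5+4=9, 5+5=10, 5+6=0
a = 7: 7+2=9, 7+4=0, 7+5=1, 7+6=2
a = 9: 9+2=0, 9+4=2, 9+5=3, 9+6=4
A + B = {0, 1, 2, 3, 4, 7, 9, 10}, so |A + B| = 8.
Verify: 8 ≥ 6? Yes ✓.

CD lower bound = 6, actual |A + B| = 8.


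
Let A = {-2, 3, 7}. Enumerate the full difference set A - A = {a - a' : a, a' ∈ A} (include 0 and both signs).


A - A = {a - a' : a, a' ∈ A}.
Compute a - a' for each ordered pair (a, a'):
a = -2: -2--2=0, -2-3=-5, -2-7=-9
a = 3: 3--2=5, 3-3=0, 3-7=-4
a = 7: 7--2=9, 7-3=4, 7-7=0
Collecting distinct values (and noting 0 appears from a-a):
A - A = {-9, -5, -4, 0, 4, 5, 9}
|A - A| = 7

A - A = {-9, -5, -4, 0, 4, 5, 9}


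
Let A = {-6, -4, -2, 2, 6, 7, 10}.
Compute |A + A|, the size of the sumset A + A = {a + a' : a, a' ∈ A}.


A + A = {a + a' : a, a' ∈ A}; |A| = 7.
General bounds: 2|A| - 1 ≤ |A + A| ≤ |A|(|A|+1)/2, i.e. 13 ≤ |A + A| ≤ 28.
Lower bound 2|A|-1 is attained iff A is an arithmetic progression.
Enumerate sums a + a' for a ≤ a' (symmetric, so this suffices):
a = -6: -6+-6=-12, -6+-4=-10, -6+-2=-8, -6+2=-4, -6+6=0, -6+7=1, -6+10=4
a = -4: -4+-4=-8, -4+-2=-6, -4+2=-2, -4+6=2, -4+7=3, -4+10=6
a = -2: -2+-2=-4, -2+2=0, -2+6=4, -2+7=5, -2+10=8
a = 2: 2+2=4, 2+6=8, 2+7=9, 2+10=12
a = 6: 6+6=12, 6+7=13, 6+10=16
a = 7: 7+7=14, 7+10=17
a = 10: 10+10=20
Distinct sums: {-12, -10, -8, -6, -4, -2, 0, 1, 2, 3, 4, 5, 6, 8, 9, 12, 13, 14, 16, 17, 20}
|A + A| = 21

|A + A| = 21


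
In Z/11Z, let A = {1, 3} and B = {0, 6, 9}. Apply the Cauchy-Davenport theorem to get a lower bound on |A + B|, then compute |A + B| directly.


Cauchy-Davenport: |A + B| ≥ min(p, |A| + |B| - 1) for A, B nonempty in Z/pZ.
|A| = 2, |B| = 3, p = 11.
CD lower bound = min(11, 2 + 3 - 1) = min(11, 4) = 4.
Compute A + B mod 11 directly:
a = 1: 1+0=1, 1+6=7, 1+9=10
a = 3: 3+0=3, 3+6=9, 3+9=1
A + B = {1, 3, 7, 9, 10}, so |A + B| = 5.
Verify: 5 ≥ 4? Yes ✓.

CD lower bound = 4, actual |A + B| = 5.


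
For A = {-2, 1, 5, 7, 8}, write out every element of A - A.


A - A = {a - a' : a, a' ∈ A}.
Compute a - a' for each ordered pair (a, a'):
a = -2: -2--2=0, -2-1=-3, -2-5=-7, -2-7=-9, -2-8=-10
a = 1: 1--2=3, 1-1=0, 1-5=-4, 1-7=-6, 1-8=-7
a = 5: 5--2=7, 5-1=4, 5-5=0, 5-7=-2, 5-8=-3
a = 7: 7--2=9, 7-1=6, 7-5=2, 7-7=0, 7-8=-1
a = 8: 8--2=10, 8-1=7, 8-5=3, 8-7=1, 8-8=0
Collecting distinct values (and noting 0 appears from a-a):
A - A = {-10, -9, -7, -6, -4, -3, -2, -1, 0, 1, 2, 3, 4, 6, 7, 9, 10}
|A - A| = 17

A - A = {-10, -9, -7, -6, -4, -3, -2, -1, 0, 1, 2, 3, 4, 6, 7, 9, 10}


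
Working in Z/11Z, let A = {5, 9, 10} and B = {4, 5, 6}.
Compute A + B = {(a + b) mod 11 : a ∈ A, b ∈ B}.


Work in Z/11Z: reduce every sum a + b modulo 11.
Enumerate all 9 pairs:
a = 5: 5+4=9, 5+5=10, 5+6=0
a = 9: 9+4=2, 9+5=3, 9+6=4
a = 10: 10+4=3, 10+5=4, 10+6=5
Distinct residues collected: {0, 2, 3, 4, 5, 9, 10}
|A + B| = 7 (out of 11 total residues).

A + B = {0, 2, 3, 4, 5, 9, 10}


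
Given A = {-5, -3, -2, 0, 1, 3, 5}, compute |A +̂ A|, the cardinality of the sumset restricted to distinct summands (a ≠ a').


Restricted sumset: A +̂ A = {a + a' : a ∈ A, a' ∈ A, a ≠ a'}.
Equivalently, take A + A and drop any sum 2a that is achievable ONLY as a + a for a ∈ A (i.e. sums representable only with equal summands).
Enumerate pairs (a, a') with a < a' (symmetric, so each unordered pair gives one sum; this covers all a ≠ a'):
  -5 + -3 = -8
  -5 + -2 = -7
  -5 + 0 = -5
  -5 + 1 = -4
  -5 + 3 = -2
  -5 + 5 = 0
  -3 + -2 = -5
  -3 + 0 = -3
  -3 + 1 = -2
  -3 + 3 = 0
  -3 + 5 = 2
  -2 + 0 = -2
  -2 + 1 = -1
  -2 + 3 = 1
  -2 + 5 = 3
  0 + 1 = 1
  0 + 3 = 3
  0 + 5 = 5
  1 + 3 = 4
  1 + 5 = 6
  3 + 5 = 8
Collected distinct sums: {-8, -7, -5, -4, -3, -2, -1, 0, 1, 2, 3, 4, 5, 6, 8}
|A +̂ A| = 15
(Reference bound: |A +̂ A| ≥ 2|A| - 3 for |A| ≥ 2, with |A| = 7 giving ≥ 11.)

|A +̂ A| = 15


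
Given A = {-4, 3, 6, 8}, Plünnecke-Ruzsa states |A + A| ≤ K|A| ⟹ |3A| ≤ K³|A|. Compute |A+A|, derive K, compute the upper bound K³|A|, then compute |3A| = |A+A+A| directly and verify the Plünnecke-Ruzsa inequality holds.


|A| = 4.
Step 1: Compute A + A by enumerating all 16 pairs.
A + A = {-8, -1, 2, 4, 6, 9, 11, 12, 14, 16}, so |A + A| = 10.
Step 2: Doubling constant K = |A + A|/|A| = 10/4 = 10/4 ≈ 2.5000.
Step 3: Plünnecke-Ruzsa gives |3A| ≤ K³·|A| = (2.5000)³ · 4 ≈ 62.5000.
Step 4: Compute 3A = A + A + A directly by enumerating all triples (a,b,c) ∈ A³; |3A| = 19.
Step 5: Check 19 ≤ 62.5000? Yes ✓.

K = 10/4, Plünnecke-Ruzsa bound K³|A| ≈ 62.5000, |3A| = 19, inequality holds.


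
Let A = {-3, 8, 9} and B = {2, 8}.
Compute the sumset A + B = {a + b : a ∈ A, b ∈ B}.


A + B = {a + b : a ∈ A, b ∈ B}.
Enumerate all |A|·|B| = 3·2 = 6 pairs (a, b) and collect distinct sums.
a = -3: -3+2=-1, -3+8=5
a = 8: 8+2=10, 8+8=16
a = 9: 9+2=11, 9+8=17
Collecting distinct sums: A + B = {-1, 5, 10, 11, 16, 17}
|A + B| = 6

A + B = {-1, 5, 10, 11, 16, 17}


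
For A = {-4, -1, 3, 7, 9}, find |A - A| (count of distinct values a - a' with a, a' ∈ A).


A - A = {a - a' : a, a' ∈ A}; |A| = 5.
Bounds: 2|A|-1 ≤ |A - A| ≤ |A|² - |A| + 1, i.e. 9 ≤ |A - A| ≤ 21.
Note: 0 ∈ A - A always (from a - a). The set is symmetric: if d ∈ A - A then -d ∈ A - A.
Enumerate nonzero differences d = a - a' with a > a' (then include -d):
Positive differences: {2, 3, 4, 6, 7, 8, 10, 11, 13}
Full difference set: {0} ∪ (positive diffs) ∪ (negative diffs).
|A - A| = 1 + 2·9 = 19 (matches direct enumeration: 19).

|A - A| = 19


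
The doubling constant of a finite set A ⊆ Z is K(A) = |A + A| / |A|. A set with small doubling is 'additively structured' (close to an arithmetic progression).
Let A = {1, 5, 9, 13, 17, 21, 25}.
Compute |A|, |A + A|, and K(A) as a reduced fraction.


|A| = 7.
Compute A + A by enumerating all 49 pairs.
A + A = {2, 6, 10, 14, 18, 22, 26, 30, 34, 38, 42, 46, 50}, so |A + A| = 13.
K = |A + A| / |A| = 13/7 (already in lowest terms) ≈ 1.8571.
Reference: AP of size 7 gives K = 13/7 ≈ 1.8571; a fully generic set of size 7 gives K ≈ 4.0000.

|A| = 7, |A + A| = 13, K = 13/7.


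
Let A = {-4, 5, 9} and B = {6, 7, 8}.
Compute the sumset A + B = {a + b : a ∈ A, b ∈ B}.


A + B = {a + b : a ∈ A, b ∈ B}.
Enumerate all |A|·|B| = 3·3 = 9 pairs (a, b) and collect distinct sums.
a = -4: -4+6=2, -4+7=3, -4+8=4
a = 5: 5+6=11, 5+7=12, 5+8=13
a = 9: 9+6=15, 9+7=16, 9+8=17
Collecting distinct sums: A + B = {2, 3, 4, 11, 12, 13, 15, 16, 17}
|A + B| = 9

A + B = {2, 3, 4, 11, 12, 13, 15, 16, 17}


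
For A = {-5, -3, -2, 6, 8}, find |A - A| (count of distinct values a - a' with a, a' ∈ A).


A - A = {a - a' : a, a' ∈ A}; |A| = 5.
Bounds: 2|A|-1 ≤ |A - A| ≤ |A|² - |A| + 1, i.e. 9 ≤ |A - A| ≤ 21.
Note: 0 ∈ A - A always (from a - a). The set is symmetric: if d ∈ A - A then -d ∈ A - A.
Enumerate nonzero differences d = a - a' with a > a' (then include -d):
Positive differences: {1, 2, 3, 8, 9, 10, 11, 13}
Full difference set: {0} ∪ (positive diffs) ∪ (negative diffs).
|A - A| = 1 + 2·8 = 17 (matches direct enumeration: 17).

|A - A| = 17


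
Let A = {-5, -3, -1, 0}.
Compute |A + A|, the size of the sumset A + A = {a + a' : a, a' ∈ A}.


A + A = {a + a' : a, a' ∈ A}; |A| = 4.
General bounds: 2|A| - 1 ≤ |A + A| ≤ |A|(|A|+1)/2, i.e. 7 ≤ |A + A| ≤ 10.
Lower bound 2|A|-1 is attained iff A is an arithmetic progression.
Enumerate sums a + a' for a ≤ a' (symmetric, so this suffices):
a = -5: -5+-5=-10, -5+-3=-8, -5+-1=-6, -5+0=-5
a = -3: -3+-3=-6, -3+-1=-4, -3+0=-3
a = -1: -1+-1=-2, -1+0=-1
a = 0: 0+0=0
Distinct sums: {-10, -8, -6, -5, -4, -3, -2, -1, 0}
|A + A| = 9

|A + A| = 9


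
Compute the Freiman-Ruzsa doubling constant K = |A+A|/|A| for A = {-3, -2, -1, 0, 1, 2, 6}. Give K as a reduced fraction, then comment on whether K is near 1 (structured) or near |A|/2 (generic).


|A| = 7.
Compute A + A by enumerating all 49 pairs.
A + A = {-6, -5, -4, -3, -2, -1, 0, 1, 2, 3, 4, 5, 6, 7, 8, 12}, so |A + A| = 16.
K = |A + A| / |A| = 16/7 (already in lowest terms) ≈ 2.2857.
Reference: AP of size 7 gives K = 13/7 ≈ 1.8571; a fully generic set of size 7 gives K ≈ 4.0000.

|A| = 7, |A + A| = 16, K = 16/7.


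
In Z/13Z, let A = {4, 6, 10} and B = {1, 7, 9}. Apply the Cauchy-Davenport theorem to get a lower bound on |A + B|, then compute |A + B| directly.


Cauchy-Davenport: |A + B| ≥ min(p, |A| + |B| - 1) for A, B nonempty in Z/pZ.
|A| = 3, |B| = 3, p = 13.
CD lower bound = min(13, 3 + 3 - 1) = min(13, 5) = 5.
Compute A + B mod 13 directly:
a = 4: 4+1=5, 4+7=11, 4+9=0
a = 6: 6+1=7, 6+7=0, 6+9=2
a = 10: 10+1=11, 10+7=4, 10+9=6
A + B = {0, 2, 4, 5, 6, 7, 11}, so |A + B| = 7.
Verify: 7 ≥ 5? Yes ✓.

CD lower bound = 5, actual |A + B| = 7.


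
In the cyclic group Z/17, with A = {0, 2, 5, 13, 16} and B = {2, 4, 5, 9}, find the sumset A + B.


Work in Z/17Z: reduce every sum a + b modulo 17.
Enumerate all 20 pairs:
a = 0: 0+2=2, 0+4=4, 0+5=5, 0+9=9
a = 2: 2+2=4, 2+4=6, 2+5=7, 2+9=11
a = 5: 5+2=7, 5+4=9, 5+5=10, 5+9=14
a = 13: 13+2=15, 13+4=0, 13+5=1, 13+9=5
a = 16: 16+2=1, 16+4=3, 16+5=4, 16+9=8
Distinct residues collected: {0, 1, 2, 3, 4, 5, 6, 7, 8, 9, 10, 11, 14, 15}
|A + B| = 14 (out of 17 total residues).

A + B = {0, 1, 2, 3, 4, 5, 6, 7, 8, 9, 10, 11, 14, 15}


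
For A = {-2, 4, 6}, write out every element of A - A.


A - A = {a - a' : a, a' ∈ A}.
Compute a - a' for each ordered pair (a, a'):
a = -2: -2--2=0, -2-4=-6, -2-6=-8
a = 4: 4--2=6, 4-4=0, 4-6=-2
a = 6: 6--2=8, 6-4=2, 6-6=0
Collecting distinct values (and noting 0 appears from a-a):
A - A = {-8, -6, -2, 0, 2, 6, 8}
|A - A| = 7

A - A = {-8, -6, -2, 0, 2, 6, 8}


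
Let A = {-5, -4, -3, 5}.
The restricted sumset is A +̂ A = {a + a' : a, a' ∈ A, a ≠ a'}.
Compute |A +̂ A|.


Restricted sumset: A +̂ A = {a + a' : a ∈ A, a' ∈ A, a ≠ a'}.
Equivalently, take A + A and drop any sum 2a that is achievable ONLY as a + a for a ∈ A (i.e. sums representable only with equal summands).
Enumerate pairs (a, a') with a < a' (symmetric, so each unordered pair gives one sum; this covers all a ≠ a'):
  -5 + -4 = -9
  -5 + -3 = -8
  -5 + 5 = 0
  -4 + -3 = -7
  -4 + 5 = 1
  -3 + 5 = 2
Collected distinct sums: {-9, -8, -7, 0, 1, 2}
|A +̂ A| = 6
(Reference bound: |A +̂ A| ≥ 2|A| - 3 for |A| ≥ 2, with |A| = 4 giving ≥ 5.)

|A +̂ A| = 6


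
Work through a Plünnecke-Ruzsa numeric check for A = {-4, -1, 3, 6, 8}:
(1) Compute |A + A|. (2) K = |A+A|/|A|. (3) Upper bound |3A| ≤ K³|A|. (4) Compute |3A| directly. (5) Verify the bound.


|A| = 5.
Step 1: Compute A + A by enumerating all 25 pairs.
A + A = {-8, -5, -2, -1, 2, 4, 5, 6, 7, 9, 11, 12, 14, 16}, so |A + A| = 14.
Step 2: Doubling constant K = |A + A|/|A| = 14/5 = 14/5 ≈ 2.8000.
Step 3: Plünnecke-Ruzsa gives |3A| ≤ K³·|A| = (2.8000)³ · 5 ≈ 109.7600.
Step 4: Compute 3A = A + A + A directly by enumerating all triples (a,b,c) ∈ A³; |3A| = 28.
Step 5: Check 28 ≤ 109.7600? Yes ✓.

K = 14/5, Plünnecke-Ruzsa bound K³|A| ≈ 109.7600, |3A| = 28, inequality holds.


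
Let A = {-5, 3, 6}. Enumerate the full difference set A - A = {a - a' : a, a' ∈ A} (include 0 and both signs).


A - A = {a - a' : a, a' ∈ A}.
Compute a - a' for each ordered pair (a, a'):
a = -5: -5--5=0, -5-3=-8, -5-6=-11
a = 3: 3--5=8, 3-3=0, 3-6=-3
a = 6: 6--5=11, 6-3=3, 6-6=0
Collecting distinct values (and noting 0 appears from a-a):
A - A = {-11, -8, -3, 0, 3, 8, 11}
|A - A| = 7

A - A = {-11, -8, -3, 0, 3, 8, 11}


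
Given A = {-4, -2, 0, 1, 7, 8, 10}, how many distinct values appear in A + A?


A + A = {a + a' : a, a' ∈ A}; |A| = 7.
General bounds: 2|A| - 1 ≤ |A + A| ≤ |A|(|A|+1)/2, i.e. 13 ≤ |A + A| ≤ 28.
Lower bound 2|A|-1 is attained iff A is an arithmetic progression.
Enumerate sums a + a' for a ≤ a' (symmetric, so this suffices):
a = -4: -4+-4=-8, -4+-2=-6, -4+0=-4, -4+1=-3, -4+7=3, -4+8=4, -4+10=6
a = -2: -2+-2=-4, -2+0=-2, -2+1=-1, -2+7=5, -2+8=6, -2+10=8
a = 0: 0+0=0, 0+1=1, 0+7=7, 0+8=8, 0+10=10
a = 1: 1+1=2, 1+7=8, 1+8=9, 1+10=11
a = 7: 7+7=14, 7+8=15, 7+10=17
a = 8: 8+8=16, 8+10=18
a = 10: 10+10=20
Distinct sums: {-8, -6, -4, -3, -2, -1, 0, 1, 2, 3, 4, 5, 6, 7, 8, 9, 10, 11, 14, 15, 16, 17, 18, 20}
|A + A| = 24

|A + A| = 24


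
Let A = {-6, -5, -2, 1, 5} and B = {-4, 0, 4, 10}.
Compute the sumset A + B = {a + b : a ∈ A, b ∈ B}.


A + B = {a + b : a ∈ A, b ∈ B}.
Enumerate all |A|·|B| = 5·4 = 20 pairs (a, b) and collect distinct sums.
a = -6: -6+-4=-10, -6+0=-6, -6+4=-2, -6+10=4
a = -5: -5+-4=-9, -5+0=-5, -5+4=-1, -5+10=5
a = -2: -2+-4=-6, -2+0=-2, -2+4=2, -2+10=8
a = 1: 1+-4=-3, 1+0=1, 1+4=5, 1+10=11
a = 5: 5+-4=1, 5+0=5, 5+4=9, 5+10=15
Collecting distinct sums: A + B = {-10, -9, -6, -5, -3, -2, -1, 1, 2, 4, 5, 8, 9, 11, 15}
|A + B| = 15

A + B = {-10, -9, -6, -5, -3, -2, -1, 1, 2, 4, 5, 8, 9, 11, 15}


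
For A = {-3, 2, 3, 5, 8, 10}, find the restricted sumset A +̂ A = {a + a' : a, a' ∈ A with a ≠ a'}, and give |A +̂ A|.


Restricted sumset: A +̂ A = {a + a' : a ∈ A, a' ∈ A, a ≠ a'}.
Equivalently, take A + A and drop any sum 2a that is achievable ONLY as a + a for a ∈ A (i.e. sums representable only with equal summands).
Enumerate pairs (a, a') with a < a' (symmetric, so each unordered pair gives one sum; this covers all a ≠ a'):
  -3 + 2 = -1
  -3 + 3 = 0
  -3 + 5 = 2
  -3 + 8 = 5
  -3 + 10 = 7
  2 + 3 = 5
  2 + 5 = 7
  2 + 8 = 10
  2 + 10 = 12
  3 + 5 = 8
  3 + 8 = 11
  3 + 10 = 13
  5 + 8 = 13
  5 + 10 = 15
  8 + 10 = 18
Collected distinct sums: {-1, 0, 2, 5, 7, 8, 10, 11, 12, 13, 15, 18}
|A +̂ A| = 12
(Reference bound: |A +̂ A| ≥ 2|A| - 3 for |A| ≥ 2, with |A| = 6 giving ≥ 9.)

|A +̂ A| = 12


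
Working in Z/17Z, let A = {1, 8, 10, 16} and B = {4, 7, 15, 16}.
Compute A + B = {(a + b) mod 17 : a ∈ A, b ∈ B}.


Work in Z/17Z: reduce every sum a + b modulo 17.
Enumerate all 16 pairs:
a = 1: 1+4=5, 1+7=8, 1+15=16, 1+16=0
a = 8: 8+4=12, 8+7=15, 8+15=6, 8+16=7
a = 10: 10+4=14, 10+7=0, 10+15=8, 10+16=9
a = 16: 16+4=3, 16+7=6, 16+15=14, 16+16=15
Distinct residues collected: {0, 3, 5, 6, 7, 8, 9, 12, 14, 15, 16}
|A + B| = 11 (out of 17 total residues).

A + B = {0, 3, 5, 6, 7, 8, 9, 12, 14, 15, 16}


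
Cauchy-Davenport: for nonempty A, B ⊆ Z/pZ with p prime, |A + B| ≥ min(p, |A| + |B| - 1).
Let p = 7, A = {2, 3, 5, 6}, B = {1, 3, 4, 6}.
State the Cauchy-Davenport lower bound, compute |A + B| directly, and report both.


Cauchy-Davenport: |A + B| ≥ min(p, |A| + |B| - 1) for A, B nonempty in Z/pZ.
|A| = 4, |B| = 4, p = 7.
CD lower bound = min(7, 4 + 4 - 1) = min(7, 7) = 7.
Compute A + B mod 7 directly:
a = 2: 2+1=3, 2+3=5, 2+4=6, 2+6=1
a = 3: 3+1=4, 3+3=6, 3+4=0, 3+6=2
a = 5: 5+1=6, 5+3=1, 5+4=2, 5+6=4
a = 6: 6+1=0, 6+3=2, 6+4=3, 6+6=5
A + B = {0, 1, 2, 3, 4, 5, 6}, so |A + B| = 7.
Verify: 7 ≥ 7? Yes ✓.

CD lower bound = 7, actual |A + B| = 7.


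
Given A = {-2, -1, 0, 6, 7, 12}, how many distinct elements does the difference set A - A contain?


A - A = {a - a' : a, a' ∈ A}; |A| = 6.
Bounds: 2|A|-1 ≤ |A - A| ≤ |A|² - |A| + 1, i.e. 11 ≤ |A - A| ≤ 31.
Note: 0 ∈ A - A always (from a - a). The set is symmetric: if d ∈ A - A then -d ∈ A - A.
Enumerate nonzero differences d = a - a' with a > a' (then include -d):
Positive differences: {1, 2, 5, 6, 7, 8, 9, 12, 13, 14}
Full difference set: {0} ∪ (positive diffs) ∪ (negative diffs).
|A - A| = 1 + 2·10 = 21 (matches direct enumeration: 21).

|A - A| = 21


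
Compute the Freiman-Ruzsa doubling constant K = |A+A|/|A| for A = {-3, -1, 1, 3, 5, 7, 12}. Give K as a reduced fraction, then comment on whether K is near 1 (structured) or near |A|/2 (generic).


|A| = 7.
Compute A + A by enumerating all 49 pairs.
A + A = {-6, -4, -2, 0, 2, 4, 6, 8, 9, 10, 11, 12, 13, 14, 15, 17, 19, 24}, so |A + A| = 18.
K = |A + A| / |A| = 18/7 (already in lowest terms) ≈ 2.5714.
Reference: AP of size 7 gives K = 13/7 ≈ 1.8571; a fully generic set of size 7 gives K ≈ 4.0000.

|A| = 7, |A + A| = 18, K = 18/7.


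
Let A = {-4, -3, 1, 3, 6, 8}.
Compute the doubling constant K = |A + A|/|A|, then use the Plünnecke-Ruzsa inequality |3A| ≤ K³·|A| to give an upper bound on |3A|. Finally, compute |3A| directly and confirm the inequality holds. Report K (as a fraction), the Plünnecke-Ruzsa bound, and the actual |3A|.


|A| = 6.
Step 1: Compute A + A by enumerating all 36 pairs.
A + A = {-8, -7, -6, -3, -2, -1, 0, 2, 3, 4, 5, 6, 7, 9, 11, 12, 14, 16}, so |A + A| = 18.
Step 2: Doubling constant K = |A + A|/|A| = 18/6 = 18/6 ≈ 3.0000.
Step 3: Plünnecke-Ruzsa gives |3A| ≤ K³·|A| = (3.0000)³ · 6 ≈ 162.0000.
Step 4: Compute 3A = A + A + A directly by enumerating all triples (a,b,c) ∈ A³; |3A| = 33.
Step 5: Check 33 ≤ 162.0000? Yes ✓.

K = 18/6, Plünnecke-Ruzsa bound K³|A| ≈ 162.0000, |3A| = 33, inequality holds.


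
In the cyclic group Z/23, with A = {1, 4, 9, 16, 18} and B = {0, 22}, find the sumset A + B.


Work in Z/23Z: reduce every sum a + b modulo 23.
Enumerate all 10 pairs:
a = 1: 1+0=1, 1+22=0
a = 4: 4+0=4, 4+22=3
a = 9: 9+0=9, 9+22=8
a = 16: 16+0=16, 16+22=15
a = 18: 18+0=18, 18+22=17
Distinct residues collected: {0, 1, 3, 4, 8, 9, 15, 16, 17, 18}
|A + B| = 10 (out of 23 total residues).

A + B = {0, 1, 3, 4, 8, 9, 15, 16, 17, 18}


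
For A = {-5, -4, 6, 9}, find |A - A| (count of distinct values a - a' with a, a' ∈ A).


A - A = {a - a' : a, a' ∈ A}; |A| = 4.
Bounds: 2|A|-1 ≤ |A - A| ≤ |A|² - |A| + 1, i.e. 7 ≤ |A - A| ≤ 13.
Note: 0 ∈ A - A always (from a - a). The set is symmetric: if d ∈ A - A then -d ∈ A - A.
Enumerate nonzero differences d = a - a' with a > a' (then include -d):
Positive differences: {1, 3, 10, 11, 13, 14}
Full difference set: {0} ∪ (positive diffs) ∪ (negative diffs).
|A - A| = 1 + 2·6 = 13 (matches direct enumeration: 13).

|A - A| = 13


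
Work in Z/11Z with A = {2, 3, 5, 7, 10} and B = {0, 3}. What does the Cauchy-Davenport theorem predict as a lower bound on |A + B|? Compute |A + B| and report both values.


Cauchy-Davenport: |A + B| ≥ min(p, |A| + |B| - 1) for A, B nonempty in Z/pZ.
|A| = 5, |B| = 2, p = 11.
CD lower bound = min(11, 5 + 2 - 1) = min(11, 6) = 6.
Compute A + B mod 11 directly:
a = 2: 2+0=2, 2+3=5
a = 3: 3+0=3, 3+3=6
a = 5: 5+0=5, 5+3=8
a = 7: 7+0=7, 7+3=10
a = 10: 10+0=10, 10+3=2
A + B = {2, 3, 5, 6, 7, 8, 10}, so |A + B| = 7.
Verify: 7 ≥ 6? Yes ✓.

CD lower bound = 6, actual |A + B| = 7.


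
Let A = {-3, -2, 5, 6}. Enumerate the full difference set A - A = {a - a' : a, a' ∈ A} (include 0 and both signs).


A - A = {a - a' : a, a' ∈ A}.
Compute a - a' for each ordered pair (a, a'):
a = -3: -3--3=0, -3--2=-1, -3-5=-8, -3-6=-9
a = -2: -2--3=1, -2--2=0, -2-5=-7, -2-6=-8
a = 5: 5--3=8, 5--2=7, 5-5=0, 5-6=-1
a = 6: 6--3=9, 6--2=8, 6-5=1, 6-6=0
Collecting distinct values (and noting 0 appears from a-a):
A - A = {-9, -8, -7, -1, 0, 1, 7, 8, 9}
|A - A| = 9

A - A = {-9, -8, -7, -1, 0, 1, 7, 8, 9}


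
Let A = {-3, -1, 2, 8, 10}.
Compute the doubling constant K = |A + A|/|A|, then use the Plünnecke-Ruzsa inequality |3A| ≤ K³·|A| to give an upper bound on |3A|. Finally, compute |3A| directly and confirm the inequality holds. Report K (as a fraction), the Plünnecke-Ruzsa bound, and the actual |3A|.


|A| = 5.
Step 1: Compute A + A by enumerating all 25 pairs.
A + A = {-6, -4, -2, -1, 1, 4, 5, 7, 9, 10, 12, 16, 18, 20}, so |A + A| = 14.
Step 2: Doubling constant K = |A + A|/|A| = 14/5 = 14/5 ≈ 2.8000.
Step 3: Plünnecke-Ruzsa gives |3A| ≤ K³·|A| = (2.8000)³ · 5 ≈ 109.7600.
Step 4: Compute 3A = A + A + A directly by enumerating all triples (a,b,c) ∈ A³; |3A| = 29.
Step 5: Check 29 ≤ 109.7600? Yes ✓.

K = 14/5, Plünnecke-Ruzsa bound K³|A| ≈ 109.7600, |3A| = 29, inequality holds.


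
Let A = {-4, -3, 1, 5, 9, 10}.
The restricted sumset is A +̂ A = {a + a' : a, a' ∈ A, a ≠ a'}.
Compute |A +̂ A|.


Restricted sumset: A +̂ A = {a + a' : a ∈ A, a' ∈ A, a ≠ a'}.
Equivalently, take A + A and drop any sum 2a that is achievable ONLY as a + a for a ∈ A (i.e. sums representable only with equal summands).
Enumerate pairs (a, a') with a < a' (symmetric, so each unordered pair gives one sum; this covers all a ≠ a'):
  -4 + -3 = -7
  -4 + 1 = -3
  -4 + 5 = 1
  -4 + 9 = 5
  -4 + 10 = 6
  -3 + 1 = -2
  -3 + 5 = 2
  -3 + 9 = 6
  -3 + 10 = 7
  1 + 5 = 6
  1 + 9 = 10
  1 + 10 = 11
  5 + 9 = 14
  5 + 10 = 15
  9 + 10 = 19
Collected distinct sums: {-7, -3, -2, 1, 2, 5, 6, 7, 10, 11, 14, 15, 19}
|A +̂ A| = 13
(Reference bound: |A +̂ A| ≥ 2|A| - 3 for |A| ≥ 2, with |A| = 6 giving ≥ 9.)

|A +̂ A| = 13


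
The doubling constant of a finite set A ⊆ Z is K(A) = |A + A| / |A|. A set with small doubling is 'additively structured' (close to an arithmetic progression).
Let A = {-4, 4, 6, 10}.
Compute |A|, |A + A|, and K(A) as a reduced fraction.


|A| = 4.
Compute A + A by enumerating all 16 pairs.
A + A = {-8, 0, 2, 6, 8, 10, 12, 14, 16, 20}, so |A + A| = 10.
K = |A + A| / |A| = 10/4 = 5/2 ≈ 2.5000.
Reference: AP of size 4 gives K = 7/4 ≈ 1.7500; a fully generic set of size 4 gives K ≈ 2.5000.

|A| = 4, |A + A| = 10, K = 10/4 = 5/2.


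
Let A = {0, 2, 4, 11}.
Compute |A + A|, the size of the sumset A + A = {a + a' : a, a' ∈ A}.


A + A = {a + a' : a, a' ∈ A}; |A| = 4.
General bounds: 2|A| - 1 ≤ |A + A| ≤ |A|(|A|+1)/2, i.e. 7 ≤ |A + A| ≤ 10.
Lower bound 2|A|-1 is attained iff A is an arithmetic progression.
Enumerate sums a + a' for a ≤ a' (symmetric, so this suffices):
a = 0: 0+0=0, 0+2=2, 0+4=4, 0+11=11
a = 2: 2+2=4, 2+4=6, 2+11=13
a = 4: 4+4=8, 4+11=15
a = 11: 11+11=22
Distinct sums: {0, 2, 4, 6, 8, 11, 13, 15, 22}
|A + A| = 9

|A + A| = 9


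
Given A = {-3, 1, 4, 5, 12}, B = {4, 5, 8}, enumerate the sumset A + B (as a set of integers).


A + B = {a + b : a ∈ A, b ∈ B}.
Enumerate all |A|·|B| = 5·3 = 15 pairs (a, b) and collect distinct sums.
a = -3: -3+4=1, -3+5=2, -3+8=5
a = 1: 1+4=5, 1+5=6, 1+8=9
a = 4: 4+4=8, 4+5=9, 4+8=12
a = 5: 5+4=9, 5+5=10, 5+8=13
a = 12: 12+4=16, 12+5=17, 12+8=20
Collecting distinct sums: A + B = {1, 2, 5, 6, 8, 9, 10, 12, 13, 16, 17, 20}
|A + B| = 12

A + B = {1, 2, 5, 6, 8, 9, 10, 12, 13, 16, 17, 20}


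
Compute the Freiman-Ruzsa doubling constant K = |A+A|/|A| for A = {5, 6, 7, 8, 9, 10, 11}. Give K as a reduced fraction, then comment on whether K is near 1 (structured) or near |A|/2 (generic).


|A| = 7.
Compute A + A by enumerating all 49 pairs.
A + A = {10, 11, 12, 13, 14, 15, 16, 17, 18, 19, 20, 21, 22}, so |A + A| = 13.
K = |A + A| / |A| = 13/7 (already in lowest terms) ≈ 1.8571.
Reference: AP of size 7 gives K = 13/7 ≈ 1.8571; a fully generic set of size 7 gives K ≈ 4.0000.

|A| = 7, |A + A| = 13, K = 13/7.


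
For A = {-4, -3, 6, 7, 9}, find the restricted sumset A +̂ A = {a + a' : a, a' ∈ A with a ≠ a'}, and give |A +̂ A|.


Restricted sumset: A +̂ A = {a + a' : a ∈ A, a' ∈ A, a ≠ a'}.
Equivalently, take A + A and drop any sum 2a that is achievable ONLY as a + a for a ∈ A (i.e. sums representable only with equal summands).
Enumerate pairs (a, a') with a < a' (symmetric, so each unordered pair gives one sum; this covers all a ≠ a'):
  -4 + -3 = -7
  -4 + 6 = 2
  -4 + 7 = 3
  -4 + 9 = 5
  -3 + 6 = 3
  -3 + 7 = 4
  -3 + 9 = 6
  6 + 7 = 13
  6 + 9 = 15
  7 + 9 = 16
Collected distinct sums: {-7, 2, 3, 4, 5, 6, 13, 15, 16}
|A +̂ A| = 9
(Reference bound: |A +̂ A| ≥ 2|A| - 3 for |A| ≥ 2, with |A| = 5 giving ≥ 7.)

|A +̂ A| = 9


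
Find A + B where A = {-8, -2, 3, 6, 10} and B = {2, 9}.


A + B = {a + b : a ∈ A, b ∈ B}.
Enumerate all |A|·|B| = 5·2 = 10 pairs (a, b) and collect distinct sums.
a = -8: -8+2=-6, -8+9=1
a = -2: -2+2=0, -2+9=7
a = 3: 3+2=5, 3+9=12
a = 6: 6+2=8, 6+9=15
a = 10: 10+2=12, 10+9=19
Collecting distinct sums: A + B = {-6, 0, 1, 5, 7, 8, 12, 15, 19}
|A + B| = 9

A + B = {-6, 0, 1, 5, 7, 8, 12, 15, 19}


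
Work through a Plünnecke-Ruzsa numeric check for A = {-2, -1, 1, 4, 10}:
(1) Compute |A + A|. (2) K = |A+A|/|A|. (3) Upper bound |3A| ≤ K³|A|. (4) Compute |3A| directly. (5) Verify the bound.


|A| = 5.
Step 1: Compute A + A by enumerating all 25 pairs.
A + A = {-4, -3, -2, -1, 0, 2, 3, 5, 8, 9, 11, 14, 20}, so |A + A| = 13.
Step 2: Doubling constant K = |A + A|/|A| = 13/5 = 13/5 ≈ 2.6000.
Step 3: Plünnecke-Ruzsa gives |3A| ≤ K³·|A| = (2.6000)³ · 5 ≈ 87.8800.
Step 4: Compute 3A = A + A + A directly by enumerating all triples (a,b,c) ∈ A³; |3A| = 24.
Step 5: Check 24 ≤ 87.8800? Yes ✓.

K = 13/5, Plünnecke-Ruzsa bound K³|A| ≈ 87.8800, |3A| = 24, inequality holds.


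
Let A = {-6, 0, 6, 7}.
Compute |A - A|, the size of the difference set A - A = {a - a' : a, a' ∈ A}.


A - A = {a - a' : a, a' ∈ A}; |A| = 4.
Bounds: 2|A|-1 ≤ |A - A| ≤ |A|² - |A| + 1, i.e. 7 ≤ |A - A| ≤ 13.
Note: 0 ∈ A - A always (from a - a). The set is symmetric: if d ∈ A - A then -d ∈ A - A.
Enumerate nonzero differences d = a - a' with a > a' (then include -d):
Positive differences: {1, 6, 7, 12, 13}
Full difference set: {0} ∪ (positive diffs) ∪ (negative diffs).
|A - A| = 1 + 2·5 = 11 (matches direct enumeration: 11).

|A - A| = 11


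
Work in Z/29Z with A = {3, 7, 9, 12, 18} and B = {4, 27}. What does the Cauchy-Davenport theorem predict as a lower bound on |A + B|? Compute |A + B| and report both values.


Cauchy-Davenport: |A + B| ≥ min(p, |A| + |B| - 1) for A, B nonempty in Z/pZ.
|A| = 5, |B| = 2, p = 29.
CD lower bound = min(29, 5 + 2 - 1) = min(29, 6) = 6.
Compute A + B mod 29 directly:
a = 3: 3+4=7, 3+27=1
a = 7: 7+4=11, 7+27=5
a = 9: 9+4=13, 9+27=7
a = 12: 12+4=16, 12+27=10
a = 18: 18+4=22, 18+27=16
A + B = {1, 5, 7, 10, 11, 13, 16, 22}, so |A + B| = 8.
Verify: 8 ≥ 6? Yes ✓.

CD lower bound = 6, actual |A + B| = 8.


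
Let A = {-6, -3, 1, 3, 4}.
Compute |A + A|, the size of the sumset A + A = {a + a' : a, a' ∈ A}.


A + A = {a + a' : a, a' ∈ A}; |A| = 5.
General bounds: 2|A| - 1 ≤ |A + A| ≤ |A|(|A|+1)/2, i.e. 9 ≤ |A + A| ≤ 15.
Lower bound 2|A|-1 is attained iff A is an arithmetic progression.
Enumerate sums a + a' for a ≤ a' (symmetric, so this suffices):
a = -6: -6+-6=-12, -6+-3=-9, -6+1=-5, -6+3=-3, -6+4=-2
a = -3: -3+-3=-6, -3+1=-2, -3+3=0, -3+4=1
a = 1: 1+1=2, 1+3=4, 1+4=5
a = 3: 3+3=6, 3+4=7
a = 4: 4+4=8
Distinct sums: {-12, -9, -6, -5, -3, -2, 0, 1, 2, 4, 5, 6, 7, 8}
|A + A| = 14

|A + A| = 14


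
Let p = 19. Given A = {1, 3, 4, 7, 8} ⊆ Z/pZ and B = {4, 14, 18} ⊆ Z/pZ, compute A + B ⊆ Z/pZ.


Work in Z/19Z: reduce every sum a + b modulo 19.
Enumerate all 15 pairs:
a = 1: 1+4=5, 1+14=15, 1+18=0
a = 3: 3+4=7, 3+14=17, 3+18=2
a = 4: 4+4=8, 4+14=18, 4+18=3
a = 7: 7+4=11, 7+14=2, 7+18=6
a = 8: 8+4=12, 8+14=3, 8+18=7
Distinct residues collected: {0, 2, 3, 5, 6, 7, 8, 11, 12, 15, 17, 18}
|A + B| = 12 (out of 19 total residues).

A + B = {0, 2, 3, 5, 6, 7, 8, 11, 12, 15, 17, 18}


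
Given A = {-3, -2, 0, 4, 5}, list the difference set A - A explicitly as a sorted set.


A - A = {a - a' : a, a' ∈ A}.
Compute a - a' for each ordered pair (a, a'):
a = -3: -3--3=0, -3--2=-1, -3-0=-3, -3-4=-7, -3-5=-8
a = -2: -2--3=1, -2--2=0, -2-0=-2, -2-4=-6, -2-5=-7
a = 0: 0--3=3, 0--2=2, 0-0=0, 0-4=-4, 0-5=-5
a = 4: 4--3=7, 4--2=6, 4-0=4, 4-4=0, 4-5=-1
a = 5: 5--3=8, 5--2=7, 5-0=5, 5-4=1, 5-5=0
Collecting distinct values (and noting 0 appears from a-a):
A - A = {-8, -7, -6, -5, -4, -3, -2, -1, 0, 1, 2, 3, 4, 5, 6, 7, 8}
|A - A| = 17

A - A = {-8, -7, -6, -5, -4, -3, -2, -1, 0, 1, 2, 3, 4, 5, 6, 7, 8}


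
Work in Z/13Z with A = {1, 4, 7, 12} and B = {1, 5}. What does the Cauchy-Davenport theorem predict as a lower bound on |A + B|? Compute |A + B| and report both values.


Cauchy-Davenport: |A + B| ≥ min(p, |A| + |B| - 1) for A, B nonempty in Z/pZ.
|A| = 4, |B| = 2, p = 13.
CD lower bound = min(13, 4 + 2 - 1) = min(13, 5) = 5.
Compute A + B mod 13 directly:
a = 1: 1+1=2, 1+5=6
a = 4: 4+1=5, 4+5=9
a = 7: 7+1=8, 7+5=12
a = 12: 12+1=0, 12+5=4
A + B = {0, 2, 4, 5, 6, 8, 9, 12}, so |A + B| = 8.
Verify: 8 ≥ 5? Yes ✓.

CD lower bound = 5, actual |A + B| = 8.


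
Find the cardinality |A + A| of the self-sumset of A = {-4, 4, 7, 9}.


A + A = {a + a' : a, a' ∈ A}; |A| = 4.
General bounds: 2|A| - 1 ≤ |A + A| ≤ |A|(|A|+1)/2, i.e. 7 ≤ |A + A| ≤ 10.
Lower bound 2|A|-1 is attained iff A is an arithmetic progression.
Enumerate sums a + a' for a ≤ a' (symmetric, so this suffices):
a = -4: -4+-4=-8, -4+4=0, -4+7=3, -4+9=5
a = 4: 4+4=8, 4+7=11, 4+9=13
a = 7: 7+7=14, 7+9=16
a = 9: 9+9=18
Distinct sums: {-8, 0, 3, 5, 8, 11, 13, 14, 16, 18}
|A + A| = 10

|A + A| = 10


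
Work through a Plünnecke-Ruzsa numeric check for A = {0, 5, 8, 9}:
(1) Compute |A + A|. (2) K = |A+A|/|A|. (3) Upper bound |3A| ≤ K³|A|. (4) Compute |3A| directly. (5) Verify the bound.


|A| = 4.
Step 1: Compute A + A by enumerating all 16 pairs.
A + A = {0, 5, 8, 9, 10, 13, 14, 16, 17, 18}, so |A + A| = 10.
Step 2: Doubling constant K = |A + A|/|A| = 10/4 = 10/4 ≈ 2.5000.
Step 3: Plünnecke-Ruzsa gives |3A| ≤ K³·|A| = (2.5000)³ · 4 ≈ 62.5000.
Step 4: Compute 3A = A + A + A directly by enumerating all triples (a,b,c) ∈ A³; |3A| = 19.
Step 5: Check 19 ≤ 62.5000? Yes ✓.

K = 10/4, Plünnecke-Ruzsa bound K³|A| ≈ 62.5000, |3A| = 19, inequality holds.


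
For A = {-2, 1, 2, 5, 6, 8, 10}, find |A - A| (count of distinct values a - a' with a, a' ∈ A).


A - A = {a - a' : a, a' ∈ A}; |A| = 7.
Bounds: 2|A|-1 ≤ |A - A| ≤ |A|² - |A| + 1, i.e. 13 ≤ |A - A| ≤ 43.
Note: 0 ∈ A - A always (from a - a). The set is symmetric: if d ∈ A - A then -d ∈ A - A.
Enumerate nonzero differences d = a - a' with a > a' (then include -d):
Positive differences: {1, 2, 3, 4, 5, 6, 7, 8, 9, 10, 12}
Full difference set: {0} ∪ (positive diffs) ∪ (negative diffs).
|A - A| = 1 + 2·11 = 23 (matches direct enumeration: 23).

|A - A| = 23


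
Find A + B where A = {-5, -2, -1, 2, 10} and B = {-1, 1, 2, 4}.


A + B = {a + b : a ∈ A, b ∈ B}.
Enumerate all |A|·|B| = 5·4 = 20 pairs (a, b) and collect distinct sums.
a = -5: -5+-1=-6, -5+1=-4, -5+2=-3, -5+4=-1
a = -2: -2+-1=-3, -2+1=-1, -2+2=0, -2+4=2
a = -1: -1+-1=-2, -1+1=0, -1+2=1, -1+4=3
a = 2: 2+-1=1, 2+1=3, 2+2=4, 2+4=6
a = 10: 10+-1=9, 10+1=11, 10+2=12, 10+4=14
Collecting distinct sums: A + B = {-6, -4, -3, -2, -1, 0, 1, 2, 3, 4, 6, 9, 11, 12, 14}
|A + B| = 15

A + B = {-6, -4, -3, -2, -1, 0, 1, 2, 3, 4, 6, 9, 11, 12, 14}


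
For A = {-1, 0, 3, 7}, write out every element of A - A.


A - A = {a - a' : a, a' ∈ A}.
Compute a - a' for each ordered pair (a, a'):
a = -1: -1--1=0, -1-0=-1, -1-3=-4, -1-7=-8
a = 0: 0--1=1, 0-0=0, 0-3=-3, 0-7=-7
a = 3: 3--1=4, 3-0=3, 3-3=0, 3-7=-4
a = 7: 7--1=8, 7-0=7, 7-3=4, 7-7=0
Collecting distinct values (and noting 0 appears from a-a):
A - A = {-8, -7, -4, -3, -1, 0, 1, 3, 4, 7, 8}
|A - A| = 11

A - A = {-8, -7, -4, -3, -1, 0, 1, 3, 4, 7, 8}


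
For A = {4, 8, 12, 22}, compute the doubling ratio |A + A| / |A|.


|A| = 4.
Compute A + A by enumerating all 16 pairs.
A + A = {8, 12, 16, 20, 24, 26, 30, 34, 44}, so |A + A| = 9.
K = |A + A| / |A| = 9/4 (already in lowest terms) ≈ 2.2500.
Reference: AP of size 4 gives K = 7/4 ≈ 1.7500; a fully generic set of size 4 gives K ≈ 2.5000.

|A| = 4, |A + A| = 9, K = 9/4.


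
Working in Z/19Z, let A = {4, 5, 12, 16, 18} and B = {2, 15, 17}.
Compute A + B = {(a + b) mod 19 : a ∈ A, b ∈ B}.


Work in Z/19Z: reduce every sum a + b modulo 19.
Enumerate all 15 pairs:
a = 4: 4+2=6, 4+15=0, 4+17=2
a = 5: 5+2=7, 5+15=1, 5+17=3
a = 12: 12+2=14, 12+15=8, 12+17=10
a = 16: 16+2=18, 16+15=12, 16+17=14
a = 18: 18+2=1, 18+15=14, 18+17=16
Distinct residues collected: {0, 1, 2, 3, 6, 7, 8, 10, 12, 14, 16, 18}
|A + B| = 12 (out of 19 total residues).

A + B = {0, 1, 2, 3, 6, 7, 8, 10, 12, 14, 16, 18}


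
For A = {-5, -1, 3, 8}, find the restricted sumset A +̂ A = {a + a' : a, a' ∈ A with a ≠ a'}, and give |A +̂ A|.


Restricted sumset: A +̂ A = {a + a' : a ∈ A, a' ∈ A, a ≠ a'}.
Equivalently, take A + A and drop any sum 2a that is achievable ONLY as a + a for a ∈ A (i.e. sums representable only with equal summands).
Enumerate pairs (a, a') with a < a' (symmetric, so each unordered pair gives one sum; this covers all a ≠ a'):
  -5 + -1 = -6
  -5 + 3 = -2
  -5 + 8 = 3
  -1 + 3 = 2
  -1 + 8 = 7
  3 + 8 = 11
Collected distinct sums: {-6, -2, 2, 3, 7, 11}
|A +̂ A| = 6
(Reference bound: |A +̂ A| ≥ 2|A| - 3 for |A| ≥ 2, with |A| = 4 giving ≥ 5.)

|A +̂ A| = 6


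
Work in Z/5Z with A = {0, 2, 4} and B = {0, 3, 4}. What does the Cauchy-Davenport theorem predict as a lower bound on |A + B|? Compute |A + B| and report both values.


Cauchy-Davenport: |A + B| ≥ min(p, |A| + |B| - 1) for A, B nonempty in Z/pZ.
|A| = 3, |B| = 3, p = 5.
CD lower bound = min(5, 3 + 3 - 1) = min(5, 5) = 5.
Compute A + B mod 5 directly:
a = 0: 0+0=0, 0+3=3, 0+4=4
a = 2: 2+0=2, 2+3=0, 2+4=1
a = 4: 4+0=4, 4+3=2, 4+4=3
A + B = {0, 1, 2, 3, 4}, so |A + B| = 5.
Verify: 5 ≥ 5? Yes ✓.

CD lower bound = 5, actual |A + B| = 5.


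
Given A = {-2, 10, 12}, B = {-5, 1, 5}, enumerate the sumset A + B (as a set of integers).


A + B = {a + b : a ∈ A, b ∈ B}.
Enumerate all |A|·|B| = 3·3 = 9 pairs (a, b) and collect distinct sums.
a = -2: -2+-5=-7, -2+1=-1, -2+5=3
a = 10: 10+-5=5, 10+1=11, 10+5=15
a = 12: 12+-5=7, 12+1=13, 12+5=17
Collecting distinct sums: A + B = {-7, -1, 3, 5, 7, 11, 13, 15, 17}
|A + B| = 9

A + B = {-7, -1, 3, 5, 7, 11, 13, 15, 17}
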